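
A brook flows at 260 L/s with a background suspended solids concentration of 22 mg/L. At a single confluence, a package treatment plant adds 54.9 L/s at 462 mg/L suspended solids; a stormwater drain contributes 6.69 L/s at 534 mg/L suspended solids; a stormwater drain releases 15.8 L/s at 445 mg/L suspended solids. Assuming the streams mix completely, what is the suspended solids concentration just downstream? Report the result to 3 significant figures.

124 mg/L

After mixing, C = (260.0·22.00 + 54.90·462.0 + 6.690·534.0 + 15.80·445.0) / 337.4 = 41690/337.4 = 123.6 mg/L.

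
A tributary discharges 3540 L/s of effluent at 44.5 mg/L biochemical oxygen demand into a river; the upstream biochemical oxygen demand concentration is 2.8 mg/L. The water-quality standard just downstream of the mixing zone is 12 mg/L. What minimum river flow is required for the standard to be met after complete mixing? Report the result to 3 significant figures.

12500 L/s

Set C_mix = 12: (Q·2.800 + 3540·44.50) / (Q + 3540) = 12
→ Q = 3540·(44.50 − 12)/(12 − 2.800) = 12510 L/s.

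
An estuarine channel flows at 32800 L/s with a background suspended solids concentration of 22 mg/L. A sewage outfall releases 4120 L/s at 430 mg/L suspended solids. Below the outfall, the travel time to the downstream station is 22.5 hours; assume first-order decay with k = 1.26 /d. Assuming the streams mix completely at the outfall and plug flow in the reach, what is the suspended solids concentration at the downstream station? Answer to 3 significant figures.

Flow-weighted average: C = (32800·22.00 + 4120·430.0) / 36920 = 2493000/36920 = 67.53 mg/L.
Decay over the reach: 67.53·exp(−kt) = 67.53·0.3069 = 20.72 mg/L.

20.7 mg/L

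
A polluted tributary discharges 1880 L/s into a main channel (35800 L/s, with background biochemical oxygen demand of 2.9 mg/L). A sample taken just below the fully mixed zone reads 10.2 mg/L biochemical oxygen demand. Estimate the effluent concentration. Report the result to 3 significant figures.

Mass balance: 35800·2.900 + 1880·Cₑ = 37680·10.20
→ Cₑ = (37680·10.20 − 35800·2.900) / 1880 = 149.2 mg/L.

149 mg/L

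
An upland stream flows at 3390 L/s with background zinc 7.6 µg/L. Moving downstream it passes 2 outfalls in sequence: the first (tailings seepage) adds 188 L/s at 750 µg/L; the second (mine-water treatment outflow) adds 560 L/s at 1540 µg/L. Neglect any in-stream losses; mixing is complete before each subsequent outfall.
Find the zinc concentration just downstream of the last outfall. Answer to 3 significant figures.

249 µg/L

Outfall 1: combined Q = 3578 L/s; C = (3390·7.600 + 188.0·750.0)/3578 = 46.61 µg/L.
Outfall 2: combined Q = 4138 L/s; C = (3578·46.61 + 560.0·1540)/4138 = 248.7 µg/L.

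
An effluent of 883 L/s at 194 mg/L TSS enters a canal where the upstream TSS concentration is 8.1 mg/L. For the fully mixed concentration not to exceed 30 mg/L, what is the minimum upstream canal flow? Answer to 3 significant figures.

6610 L/s

Set C_mix = 30: (Q·8.100 + 883.0·194.0) / (Q + 883.0) = 30
→ Q = 883.0·(194.0 − 30)/(30 − 8.100) = 6612 L/s.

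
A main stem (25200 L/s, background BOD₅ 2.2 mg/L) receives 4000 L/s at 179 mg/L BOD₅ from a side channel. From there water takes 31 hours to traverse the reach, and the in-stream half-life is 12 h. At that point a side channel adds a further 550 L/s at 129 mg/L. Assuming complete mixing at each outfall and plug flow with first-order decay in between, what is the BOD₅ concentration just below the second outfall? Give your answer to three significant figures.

6.71 mg/L

Conservation of mass: C = (25200·2.200 + 4000·179.0) / 29200 = 771400/29200 = 26.42 mg/L; combined flow 29200 L/s.
Half-life 12 h → k = ln 2 / 12 = 0.05776 h⁻¹ = 1.386 d⁻¹.
Decay over the reach: 26.42·exp(−kt) = 26.42·0.1669 = 4.408 mg/L.
At the second outfall, C = (29200·4.408 + 550.0·129.0) / (29200 + 550.0) = 6.712 mg/L.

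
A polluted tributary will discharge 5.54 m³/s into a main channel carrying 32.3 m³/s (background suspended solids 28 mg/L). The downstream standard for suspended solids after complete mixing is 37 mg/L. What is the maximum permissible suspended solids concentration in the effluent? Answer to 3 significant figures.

At the limit, (Qr·Cr + Qe·Cₑ)/(Qr + Qe) = 37:
Cₑ = (37.84·37 − 32.30·28.00) / 5.540 = 89.47 mg/L.

89.5 mg/L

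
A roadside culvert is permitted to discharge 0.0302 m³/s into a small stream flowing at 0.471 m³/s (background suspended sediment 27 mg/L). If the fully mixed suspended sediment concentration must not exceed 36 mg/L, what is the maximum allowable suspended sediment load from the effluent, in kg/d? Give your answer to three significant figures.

460 kg/d

Mass balance at the limit: 0.4710·27.00 + 0.03020·Cₑ = 0.5012·36 → Cₑ = 176.4 mg/L.
Load = 0.03020 m³/s × 176.4 g/m³ × 86 400 s/d = 460.2 kg/d.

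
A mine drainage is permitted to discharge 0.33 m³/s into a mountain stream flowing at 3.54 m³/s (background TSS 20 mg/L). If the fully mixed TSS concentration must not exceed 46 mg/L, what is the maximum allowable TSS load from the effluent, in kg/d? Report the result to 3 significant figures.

9260 kg/d

Mass balance at the limit: 3.540·20.00 + 0.3300·Cₑ = 3.870·46 → Cₑ = 324.9 mg/L.
Load = 0.3300 m³/s × 324.9 g/m³ × 86 400 s/d = 9264 kg/d.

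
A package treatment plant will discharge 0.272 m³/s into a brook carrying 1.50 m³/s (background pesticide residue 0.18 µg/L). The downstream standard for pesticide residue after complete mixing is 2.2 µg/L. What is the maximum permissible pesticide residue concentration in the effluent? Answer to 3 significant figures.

At the limit, (Qr·Cr + Qe·Cₑ)/(Qr + Qe) = 2.2:
Cₑ = (1.772·2.2 − 1.500·0.1800) / 0.2720 = 13.34 µg/L.

13.3 µg/L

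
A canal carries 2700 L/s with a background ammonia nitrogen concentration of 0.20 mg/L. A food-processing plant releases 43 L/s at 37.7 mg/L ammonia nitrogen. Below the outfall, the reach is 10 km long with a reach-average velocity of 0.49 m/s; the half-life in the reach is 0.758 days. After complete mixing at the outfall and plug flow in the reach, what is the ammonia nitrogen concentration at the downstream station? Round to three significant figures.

0.635 mg/L

Mass balance: C = (2700·0.2000 + 43.00·37.70) / 2743 = 2161/2743 = 0.7879 mg/L.
Travel time t = 10·1000 / 0.49 = 20410 s = 5.669 h.
Half-life 0.758 d → k = ln 2 / 0.758 = 0.9144 d⁻¹.
Decay over the reach: 0.7879·exp(−kt) = 0.7879·0.8057 = 0.6348 mg/L.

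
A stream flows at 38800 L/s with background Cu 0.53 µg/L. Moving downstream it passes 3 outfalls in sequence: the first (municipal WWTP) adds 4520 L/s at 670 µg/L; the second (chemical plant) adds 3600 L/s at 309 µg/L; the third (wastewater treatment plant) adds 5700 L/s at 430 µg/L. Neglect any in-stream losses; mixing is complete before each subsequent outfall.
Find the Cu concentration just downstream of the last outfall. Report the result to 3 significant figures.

After outfall 1: Q = 38800 + 4520 = 43320 L/s; C = (38800·0.5300 + 4520·670.0)/43320 = 70.38 µg/L.
After outfall 2: Q = 43320 + 3600 = 46920 L/s; C = (43320·70.38 + 3600·309.0)/46920 = 88.69 µg/L.
After outfall 3: Q = 46920 + 5700 = 52620 L/s; C = (46920·88.69 + 5700·430.0)/52620 = 125.7 µg/L.

126 µg/L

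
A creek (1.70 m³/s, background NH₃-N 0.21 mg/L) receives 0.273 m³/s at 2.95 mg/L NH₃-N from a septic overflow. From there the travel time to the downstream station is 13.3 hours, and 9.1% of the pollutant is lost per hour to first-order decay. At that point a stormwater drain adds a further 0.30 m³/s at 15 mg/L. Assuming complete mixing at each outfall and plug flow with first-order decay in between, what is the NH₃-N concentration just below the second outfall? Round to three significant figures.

2.12 mg/L

After mixing, C = (1.700·0.2100 + 0.2730·2.950) / 1.973 = 1.162/1.973 = 0.5891 mg/L; combined flow 1.973 m³/s.
9.1%/h lost → k = −ln(1 − 0.091) = 0.09541 h⁻¹.
After decay, C = 0.5891 × e^(−kt) = 0.5891 × 0.2811 = 0.1656 mg/L.
At the second outfall, C = (1.973·0.1656 + 0.3000·15.00) / (1.973 + 0.3000) = 2.124 mg/L.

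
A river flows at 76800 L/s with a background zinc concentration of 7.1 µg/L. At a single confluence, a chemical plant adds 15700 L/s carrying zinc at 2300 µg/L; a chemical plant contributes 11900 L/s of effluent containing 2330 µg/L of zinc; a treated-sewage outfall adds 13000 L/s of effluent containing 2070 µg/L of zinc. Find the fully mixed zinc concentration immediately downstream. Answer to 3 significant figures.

778 µg/L

After mixing, C = (76800·7.100 + 15700·2300 + 11900·2330 + 13000·2070) / 117400 = 91290000/117400 = 777.6 µg/L.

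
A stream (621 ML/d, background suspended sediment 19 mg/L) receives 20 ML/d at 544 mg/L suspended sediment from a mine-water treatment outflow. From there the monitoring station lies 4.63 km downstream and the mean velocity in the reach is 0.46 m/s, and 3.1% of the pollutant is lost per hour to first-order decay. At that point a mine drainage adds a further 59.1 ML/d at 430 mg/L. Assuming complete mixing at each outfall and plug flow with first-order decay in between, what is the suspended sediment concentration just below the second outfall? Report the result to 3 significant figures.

66.0 mg/L

Mass balance: C = (621.0·19.00 + 20.00·544.0) / 641.0 = 22680/641.0 = 35.38 mg/L; combined flow 641.0 ML/d.
Travel time t = 4.63·1000 / 0.46 = 10070 s = 2.796 h.
3.1%/h lost → k = −ln(1 − 0.031) = 0.03149 h⁻¹.
Decay over the reach: 35.38·exp(−kt) = 35.38·0.9157 = 32.40 mg/L.
Second outfall: C = (641.0·32.40 + 59.10·430.0)/700.1 = 65.96 mg/L.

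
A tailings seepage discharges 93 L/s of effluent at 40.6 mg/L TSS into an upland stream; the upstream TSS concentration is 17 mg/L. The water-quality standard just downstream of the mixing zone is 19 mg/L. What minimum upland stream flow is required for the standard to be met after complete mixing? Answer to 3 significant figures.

Set C_mix = 19: (Q·17.00 + 93.00·40.60) / (Q + 93.00) = 19
→ Q = 93.00·(40.60 − 19)/(19 − 17.00) = 1004 L/s.

1000 L/s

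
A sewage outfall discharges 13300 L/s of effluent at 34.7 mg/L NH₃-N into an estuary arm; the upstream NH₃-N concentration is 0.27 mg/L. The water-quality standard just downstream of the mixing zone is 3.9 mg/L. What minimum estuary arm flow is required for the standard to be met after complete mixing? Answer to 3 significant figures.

Set C_mix = 3.9: (Q·0.2700 + 13300·34.70) / (Q + 13300) = 3.9
→ Q = 13300·(34.70 − 3.9)/(3.9 − 0.2700) = 112800 L/s.

113000 L/s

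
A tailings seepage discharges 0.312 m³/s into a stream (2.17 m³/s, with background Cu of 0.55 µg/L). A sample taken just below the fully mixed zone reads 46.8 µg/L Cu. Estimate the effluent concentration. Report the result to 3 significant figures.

Mass balance: 2.170·0.5500 + 0.3120·Cₑ = 2.482·46.80
→ Cₑ = (2.482·46.80 − 2.170·0.5500) / 0.3120 = 368.5 µg/L.

368 µg/L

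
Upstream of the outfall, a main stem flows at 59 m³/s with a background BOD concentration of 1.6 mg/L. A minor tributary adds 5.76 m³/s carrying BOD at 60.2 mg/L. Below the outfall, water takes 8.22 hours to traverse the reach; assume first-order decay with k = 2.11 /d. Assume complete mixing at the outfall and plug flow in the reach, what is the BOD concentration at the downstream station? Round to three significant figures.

3.31 mg/L

Mixed concentration C = ΣQC/ΣQ = (59.00·1.600 + 5.760·60.20) / 64.76 = 441.2/64.76 = 6.812 mg/L.
After decay, C = 6.812 × e^(−kt) = 6.812 × 0.4855 = 3.307 mg/L.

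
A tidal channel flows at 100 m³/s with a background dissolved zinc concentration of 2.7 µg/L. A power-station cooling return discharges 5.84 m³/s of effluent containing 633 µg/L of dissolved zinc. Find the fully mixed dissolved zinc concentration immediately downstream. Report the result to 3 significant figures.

37.5 µg/L

After mixing, C = (100.0·2.700 + 5.840·633.0) / 105.8 = 3967/105.8 = 37.48 µg/L.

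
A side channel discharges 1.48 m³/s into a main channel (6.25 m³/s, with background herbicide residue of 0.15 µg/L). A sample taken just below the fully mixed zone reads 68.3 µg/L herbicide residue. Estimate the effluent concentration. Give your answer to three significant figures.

356 µg/L

Mass balance: 6.250·0.1500 + 1.480·Cₑ = 7.730·68.30
→ Cₑ = (7.730·68.30 − 6.250·0.1500) / 1.480 = 356.1 µg/L.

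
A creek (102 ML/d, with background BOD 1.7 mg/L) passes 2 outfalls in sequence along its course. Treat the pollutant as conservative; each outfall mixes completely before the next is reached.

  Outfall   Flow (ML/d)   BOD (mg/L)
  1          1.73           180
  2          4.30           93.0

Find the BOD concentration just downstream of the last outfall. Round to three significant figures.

8.19 mg/L

Below outfall 1: Q → 103.7 ML/d, C = (102.0·1.700 + 1.730·180.0)/103.7 = 4.674 mg/L.
Below outfall 2: Q → 108.0 ML/d, C = (103.7·4.674 + 4.300·93.00)/108.0 = 8.189 mg/L.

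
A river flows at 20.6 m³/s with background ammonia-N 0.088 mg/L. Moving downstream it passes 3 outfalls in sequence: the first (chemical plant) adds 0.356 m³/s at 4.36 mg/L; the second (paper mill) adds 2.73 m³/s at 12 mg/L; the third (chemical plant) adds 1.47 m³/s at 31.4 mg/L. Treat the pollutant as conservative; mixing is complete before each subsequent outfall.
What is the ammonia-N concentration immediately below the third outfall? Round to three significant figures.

3.27 mg/L

Below outfall 1: Q → 20.96 m³/s, C = (20.60·0.08800 + 0.3560·4.360)/20.96 = 0.1606 mg/L.
Below outfall 2: Q → 23.69 m³/s, C = (20.96·0.1606 + 2.730·12.00)/23.69 = 1.525 mg/L.
Below outfall 3: Q → 25.16 m³/s, C = (23.69·1.525 + 1.470·31.40)/25.16 = 3.271 mg/L.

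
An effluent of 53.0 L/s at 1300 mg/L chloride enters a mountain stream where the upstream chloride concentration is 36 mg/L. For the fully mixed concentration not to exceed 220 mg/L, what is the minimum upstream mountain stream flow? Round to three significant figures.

Set C_mix = 220: (Q·36.00 + 53.00·1300) / (Q + 53.00) = 220
→ Q = 53.00·(1300 − 220)/(220 − 36.00) = 311.1 L/s.

311 L/s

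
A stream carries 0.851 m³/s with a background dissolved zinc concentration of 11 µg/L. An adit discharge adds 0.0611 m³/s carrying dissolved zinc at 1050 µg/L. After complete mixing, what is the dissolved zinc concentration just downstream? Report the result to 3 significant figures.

80.6 µg/L

Conservation of mass: C = (0.8510·11.00 + 0.06110·1050) / 0.9121 = 73.52/0.9121 = 80.60 µg/L.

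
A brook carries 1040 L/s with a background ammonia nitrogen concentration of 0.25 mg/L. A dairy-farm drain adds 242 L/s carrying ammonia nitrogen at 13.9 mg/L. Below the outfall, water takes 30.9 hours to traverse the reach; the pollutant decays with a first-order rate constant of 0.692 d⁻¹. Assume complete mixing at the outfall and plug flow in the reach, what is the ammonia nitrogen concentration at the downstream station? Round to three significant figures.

Flow-weighted average: C = (1040·0.2500 + 242.0·13.90) / 1282 = 3624/1282 = 2.827 mg/L.
Applying C = C₀e^(−kt): 2.827 × 0.4103 = 1.160 mg/L.

1.16 mg/L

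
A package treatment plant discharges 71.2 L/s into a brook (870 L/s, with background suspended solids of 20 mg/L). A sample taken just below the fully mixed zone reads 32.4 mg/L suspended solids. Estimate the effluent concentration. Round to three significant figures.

Mass balance: 870.0·20.00 + 71.20·Cₑ = 941.2·32.40
→ Cₑ = (941.2·32.40 − 870.0·20.00) / 71.20 = 183.9 mg/L.

184 mg/L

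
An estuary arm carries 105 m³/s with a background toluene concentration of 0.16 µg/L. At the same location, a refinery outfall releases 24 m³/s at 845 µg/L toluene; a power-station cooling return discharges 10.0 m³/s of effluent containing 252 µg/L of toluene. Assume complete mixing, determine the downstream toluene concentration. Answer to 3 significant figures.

After mixing, C = (105.0·0.1600 + 24.00·845.0 + 10.00·252.0) / 139.0 = 22820/139.0 = 164.1 µg/L.

164 µg/L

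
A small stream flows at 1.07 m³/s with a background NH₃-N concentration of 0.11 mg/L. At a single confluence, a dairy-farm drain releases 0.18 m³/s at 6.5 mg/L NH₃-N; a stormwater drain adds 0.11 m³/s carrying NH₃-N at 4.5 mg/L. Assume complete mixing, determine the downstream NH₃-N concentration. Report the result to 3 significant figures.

1.31 mg/L

Mixed concentration C = ΣQC/ΣQ = (1.070·0.1100 + 0.1800·6.500 + 0.1100·4.500) / 1.360 = 1.783/1.360 = 1.311 mg/L.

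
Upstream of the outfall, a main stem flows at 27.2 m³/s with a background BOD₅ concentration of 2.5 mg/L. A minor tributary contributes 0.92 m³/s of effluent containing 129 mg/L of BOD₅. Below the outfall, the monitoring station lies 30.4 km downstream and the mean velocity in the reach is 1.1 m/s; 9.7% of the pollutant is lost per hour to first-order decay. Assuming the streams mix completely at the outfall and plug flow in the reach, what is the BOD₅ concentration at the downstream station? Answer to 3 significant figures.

3.03 mg/L

Conservation of mass: C = (27.20·2.500 + 0.9200·129.0) / 28.12 = 186.7/28.12 = 6.639 mg/L.
Travel time t = 30.4·1000 / 1.1 = 27640 s = 7.677 h.
9.7%/h lost → k = −ln(1 − 0.097) = 0.1020 h⁻¹.
Applying C = C₀e^(−kt): 6.639 × 0.4569 = 3.033 mg/L.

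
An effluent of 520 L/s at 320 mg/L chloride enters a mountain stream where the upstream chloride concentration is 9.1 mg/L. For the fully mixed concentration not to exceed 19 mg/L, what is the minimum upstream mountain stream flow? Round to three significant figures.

15800 L/s

Set C_mix = 19: (Q·9.100 + 520.0·320.0) / (Q + 520.0) = 19
→ Q = 520.0·(320.0 − 19)/(19 − 9.100) = 15810 L/s.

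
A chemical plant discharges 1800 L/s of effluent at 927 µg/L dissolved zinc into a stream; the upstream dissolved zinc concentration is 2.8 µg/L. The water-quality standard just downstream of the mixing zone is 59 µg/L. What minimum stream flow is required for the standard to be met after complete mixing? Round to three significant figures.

Set C_mix = 59: (Q·2.800 + 1800·927.0) / (Q + 1800) = 59
→ Q = 1800·(927.0 − 59)/(59 − 2.800) = 27800 L/s.

27800 L/s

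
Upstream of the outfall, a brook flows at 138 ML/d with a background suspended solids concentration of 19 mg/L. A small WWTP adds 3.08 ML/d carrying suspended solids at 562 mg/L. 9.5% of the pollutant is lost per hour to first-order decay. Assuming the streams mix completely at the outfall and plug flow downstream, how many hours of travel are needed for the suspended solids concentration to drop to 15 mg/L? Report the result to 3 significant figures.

Flow-weighted average: C = (138.0·19.00 + 3.080·562.0) / 141.1 = 4353/141.1 = 30.85 mg/L.
9.5%/h lost → k = −ln(1 − 0.095) = 0.09982 h⁻¹.
30.85·exp(−k·t) = 15 → t = ln(30.85/15)/k = 26010 s = 7.225 h.

7.23 h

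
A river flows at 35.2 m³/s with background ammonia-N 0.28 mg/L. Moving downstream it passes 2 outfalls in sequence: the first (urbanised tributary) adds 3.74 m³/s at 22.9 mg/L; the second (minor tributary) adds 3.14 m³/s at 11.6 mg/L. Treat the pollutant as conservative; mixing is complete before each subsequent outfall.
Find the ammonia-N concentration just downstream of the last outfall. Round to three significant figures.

Outfall 1: combined Q = 38.94 m³/s; C = (35.20·0.2800 + 3.740·22.90)/38.94 = 2.453 mg/L.
Outfall 2: combined Q = 42.08 m³/s; C = (38.94·2.453 + 3.140·11.60)/42.08 = 3.135 mg/L.

3.14 mg/L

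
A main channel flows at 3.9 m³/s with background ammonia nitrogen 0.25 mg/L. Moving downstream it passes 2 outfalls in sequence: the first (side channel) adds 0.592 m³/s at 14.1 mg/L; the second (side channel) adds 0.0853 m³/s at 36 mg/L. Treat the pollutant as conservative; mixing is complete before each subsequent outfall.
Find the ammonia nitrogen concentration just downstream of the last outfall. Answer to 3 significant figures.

2.71 mg/L

After outfall 1: Q = 3.900 + 0.5920 = 4.492 m³/s; C = (3.900·0.2500 + 0.5920·14.10)/4.492 = 2.075 mg/L.
After outfall 2: Q = 4.492 + 0.08530 = 4.577 m³/s; C = (4.492·2.075 + 0.08530·36.00)/4.577 = 2.707 mg/L.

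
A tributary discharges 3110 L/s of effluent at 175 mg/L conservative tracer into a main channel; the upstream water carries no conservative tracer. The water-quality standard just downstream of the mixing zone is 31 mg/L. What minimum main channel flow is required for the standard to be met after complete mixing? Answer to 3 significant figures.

Set C_mix = 31: (Q·0 + 3110·175.0) / (Q + 3110) = 31
→ Q = 3110·(175.0 − 31)/(31 − 0) = 14450 L/s.

14400 L/s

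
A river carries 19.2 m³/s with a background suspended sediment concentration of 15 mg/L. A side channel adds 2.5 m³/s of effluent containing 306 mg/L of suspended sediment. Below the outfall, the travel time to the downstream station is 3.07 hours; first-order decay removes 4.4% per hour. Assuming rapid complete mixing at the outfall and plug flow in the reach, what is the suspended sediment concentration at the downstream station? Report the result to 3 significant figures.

42.3 mg/L

Mass balance: C = (19.20·15.00 + 2.500·306.0) / 21.70 = 1053/21.70 = 48.53 mg/L.
4.4%/h lost → k = −ln(1 − 0.044) = 0.04500 h⁻¹.
Decay over the reach: 48.53·exp(−kt) = 48.53·0.8710 = 42.26 mg/L.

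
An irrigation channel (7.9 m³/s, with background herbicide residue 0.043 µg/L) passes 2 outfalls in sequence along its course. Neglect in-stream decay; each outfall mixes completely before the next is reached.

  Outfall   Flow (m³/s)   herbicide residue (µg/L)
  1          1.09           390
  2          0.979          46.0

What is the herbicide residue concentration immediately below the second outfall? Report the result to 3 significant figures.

47.2 µg/L

Below outfall 1: Q → 8.990 m³/s, C = (7.900·0.04300 + 1.090·390.0)/8.990 = 47.32 µg/L.
Below outfall 2: Q → 9.969 m³/s, C = (8.990·47.32 + 0.9790·46.00)/9.969 = 47.19 µg/L.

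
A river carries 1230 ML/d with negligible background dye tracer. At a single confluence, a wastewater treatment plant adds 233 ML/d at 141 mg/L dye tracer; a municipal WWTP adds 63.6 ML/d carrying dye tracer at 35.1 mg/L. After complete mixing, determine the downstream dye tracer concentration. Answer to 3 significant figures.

23.0 mg/L

Conservation of mass: C = (1230·0 + 233.0·141.0 + 63.60·35.10) / 1527 = 35090/1527 = 22.98 mg/L.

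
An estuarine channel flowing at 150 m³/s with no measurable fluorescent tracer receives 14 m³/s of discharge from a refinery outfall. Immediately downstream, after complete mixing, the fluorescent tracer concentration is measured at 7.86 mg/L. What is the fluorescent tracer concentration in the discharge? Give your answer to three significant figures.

92.1 mg/L

Mass balance: 150.0·0 + 14.00·Cₑ = 164.0·7.860
→ Cₑ = (164.0·7.860 − 150.0·0) / 14.00 = 92.07 mg/L.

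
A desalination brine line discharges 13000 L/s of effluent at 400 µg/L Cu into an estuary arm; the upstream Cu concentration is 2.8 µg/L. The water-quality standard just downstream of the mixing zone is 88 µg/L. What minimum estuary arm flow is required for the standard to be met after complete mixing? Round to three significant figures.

Set C_mix = 88: (Q·2.800 + 13000·400.0) / (Q + 13000) = 88
→ Q = 13000·(400.0 − 88)/(88 − 2.800) = 47610 L/s.

47600 L/s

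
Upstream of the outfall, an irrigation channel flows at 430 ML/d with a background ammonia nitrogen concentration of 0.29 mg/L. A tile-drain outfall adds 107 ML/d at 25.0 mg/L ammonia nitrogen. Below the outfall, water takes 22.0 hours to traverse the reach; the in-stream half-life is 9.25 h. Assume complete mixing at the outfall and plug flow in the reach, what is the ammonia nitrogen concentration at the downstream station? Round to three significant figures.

Conservation of mass: C = (430.0·0.2900 + 107.0·25.00) / 537.0 = 2800/537.0 = 5.214 mg/L.
Half-life 9.25 h → k = ln 2 / 9.25 = 0.07493 h⁻¹ = 1.798 d⁻¹.
Decay over the reach: 5.214·exp(−kt) = 5.214·0.1923 = 1.003 mg/L.

1.00 mg/L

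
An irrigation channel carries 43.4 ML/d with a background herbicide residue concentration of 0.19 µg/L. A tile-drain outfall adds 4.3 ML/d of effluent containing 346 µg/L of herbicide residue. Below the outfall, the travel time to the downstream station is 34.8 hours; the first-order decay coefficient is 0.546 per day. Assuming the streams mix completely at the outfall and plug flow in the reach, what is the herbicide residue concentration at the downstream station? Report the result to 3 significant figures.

14.2 µg/L

Conservation of mass: C = (43.40·0.1900 + 4.300·346.0) / 47.70 = 1496/47.70 = 31.36 µg/L.
First-order decay: C = 31.36·exp(−k·t) = 31.36·0.4531 = 14.21 µg/L.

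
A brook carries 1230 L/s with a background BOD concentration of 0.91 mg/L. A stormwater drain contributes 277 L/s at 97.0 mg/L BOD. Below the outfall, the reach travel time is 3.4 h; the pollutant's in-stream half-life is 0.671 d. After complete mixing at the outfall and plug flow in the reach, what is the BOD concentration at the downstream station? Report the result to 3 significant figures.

16.0 mg/L

Flow-weighted average: C = (1230·0.9100 + 277.0·97.00) / 1507 = 27990/1507 = 18.57 mg/L.
Half-life 0.671 d → k = ln 2 / 0.671 = 1.033 d⁻¹.
Decay over the reach: 18.57·exp(−kt) = 18.57·0.8639 = 16.04 mg/L.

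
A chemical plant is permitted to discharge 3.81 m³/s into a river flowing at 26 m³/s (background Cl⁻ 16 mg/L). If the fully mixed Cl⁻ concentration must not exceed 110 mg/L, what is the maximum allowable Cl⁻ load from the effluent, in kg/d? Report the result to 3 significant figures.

Mass balance at the limit: 26.00·16.00 + 3.810·Cₑ = 29.81·110 → Cₑ = 751.5 mg/L.
Load = 3.810 m³/s × 751.5 g/m³ × 86 400 s/d = 247400 kg/d.

247000 kg/d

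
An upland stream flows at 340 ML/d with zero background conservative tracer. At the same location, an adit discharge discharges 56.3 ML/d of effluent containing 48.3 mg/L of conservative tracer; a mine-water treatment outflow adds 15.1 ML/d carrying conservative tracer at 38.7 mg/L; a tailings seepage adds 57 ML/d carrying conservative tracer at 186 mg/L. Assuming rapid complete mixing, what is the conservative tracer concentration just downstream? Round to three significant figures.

29.7 mg/L

After mixing, C = (340.0·0 + 56.30·48.30 + 15.10·38.70 + 57.00·186.0) / 468.4 = 13910/468.4 = 29.69 mg/L.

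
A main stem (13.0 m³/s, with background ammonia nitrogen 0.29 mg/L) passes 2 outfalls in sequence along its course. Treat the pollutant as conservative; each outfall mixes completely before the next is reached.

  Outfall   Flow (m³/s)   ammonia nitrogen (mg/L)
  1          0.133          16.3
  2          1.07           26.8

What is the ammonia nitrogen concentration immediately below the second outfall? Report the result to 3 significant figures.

After outfall 1: Q = 13.00 + 0.1330 = 13.13 m³/s; C = (13.00·0.2900 + 0.1330·16.30)/13.13 = 0.4521 mg/L.
After outfall 2: Q = 13.13 + 1.070 = 14.20 m³/s; C = (13.13·0.4521 + 1.070·26.80)/14.20 = 2.437 mg/L.

2.44 mg/L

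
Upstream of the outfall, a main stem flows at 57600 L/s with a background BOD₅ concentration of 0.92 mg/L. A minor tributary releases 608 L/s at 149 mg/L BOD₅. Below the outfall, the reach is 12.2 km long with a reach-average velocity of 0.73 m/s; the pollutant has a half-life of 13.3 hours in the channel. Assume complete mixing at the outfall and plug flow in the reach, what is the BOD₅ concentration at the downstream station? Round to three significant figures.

1.94 mg/L

Mass balance: C = (57600·0.9200 + 608.0·149.0) / 58210 = 143600/58210 = 2.467 mg/L.
Travel time t = 12.2·1000 / 0.73 = 16710 s = 4.642 h.
Half-life 13.3 h → k = ln 2 / 13.3 = 0.05212 h⁻¹ = 1.251 d⁻¹.
Applying C = C₀e^(−kt): 2.467 × 0.7851 = 1.937 mg/L.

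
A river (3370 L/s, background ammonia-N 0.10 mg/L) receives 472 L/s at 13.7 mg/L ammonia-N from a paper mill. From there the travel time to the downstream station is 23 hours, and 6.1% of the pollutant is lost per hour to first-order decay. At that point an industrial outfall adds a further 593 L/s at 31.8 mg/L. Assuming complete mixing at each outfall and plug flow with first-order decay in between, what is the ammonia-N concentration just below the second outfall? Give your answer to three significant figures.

Conservation of mass: C = (3370·0.1000 + 472.0·13.70) / 3842 = 6803/3842 = 1.771 mg/L; combined flow 3842 L/s.
6.1%/h lost → k = −ln(1 − 0.061) = 0.06294 h⁻¹.
Applying C = C₀e^(−kt): 1.771 × 0.2351 = 0.4164 mg/L.
At the second outfall, C = (3842·0.4164 + 593.0·31.80) / (3842 + 593.0) = 4.613 mg/L.

4.61 mg/L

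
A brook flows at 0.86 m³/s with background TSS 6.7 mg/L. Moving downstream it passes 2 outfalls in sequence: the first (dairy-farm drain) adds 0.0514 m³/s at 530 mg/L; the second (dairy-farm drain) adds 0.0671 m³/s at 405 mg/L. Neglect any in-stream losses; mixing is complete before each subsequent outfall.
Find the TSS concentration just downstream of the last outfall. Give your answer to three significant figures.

After outfall 1: Q = 0.8600 + 0.05140 = 0.9114 m³/s; C = (0.8600·6.700 + 0.05140·530.0)/0.9114 = 36.21 mg/L.
After outfall 2: Q = 0.9114 + 0.06710 = 0.9785 m³/s; C = (0.9114·36.21 + 0.06710·405.0)/0.9785 = 61.50 mg/L.

61.5 mg/L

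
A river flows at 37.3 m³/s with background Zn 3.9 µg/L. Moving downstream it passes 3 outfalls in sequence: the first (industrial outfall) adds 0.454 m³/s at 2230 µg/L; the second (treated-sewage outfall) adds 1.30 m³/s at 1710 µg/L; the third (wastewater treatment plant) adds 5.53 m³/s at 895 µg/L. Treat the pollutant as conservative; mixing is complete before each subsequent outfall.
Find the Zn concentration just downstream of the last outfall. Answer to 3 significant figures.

187 µg/L

Outfall 1: combined Q = 37.75 m³/s; C = (37.30·3.900 + 0.4540·2230)/37.75 = 30.67 µg/L.
Outfall 2: combined Q = 39.05 m³/s; C = (37.75·30.67 + 1.300·1710)/39.05 = 86.57 µg/L.
Outfall 3: combined Q = 44.58 m³/s; C = (39.05·86.57 + 5.530·895.0)/44.58 = 186.8 µg/L.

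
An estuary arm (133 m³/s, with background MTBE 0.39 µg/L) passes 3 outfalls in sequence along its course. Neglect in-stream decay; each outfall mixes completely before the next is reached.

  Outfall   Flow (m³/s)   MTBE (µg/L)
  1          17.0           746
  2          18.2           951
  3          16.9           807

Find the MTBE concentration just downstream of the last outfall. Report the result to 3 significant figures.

After outfall 1: Q = 133.0 + 17.00 = 150.0 m³/s; C = (133.0·0.3900 + 17.00·746.0)/150.0 = 84.89 µg/L.
After outfall 2: Q = 150.0 + 18.20 = 168.2 m³/s; C = (150.0·84.89 + 18.20·951.0)/168.2 = 178.6 µg/L.
After outfall 3: Q = 168.2 + 16.90 = 185.1 m³/s; C = (168.2·178.6 + 16.90·807.0)/185.1 = 236.0 µg/L.

236 µg/L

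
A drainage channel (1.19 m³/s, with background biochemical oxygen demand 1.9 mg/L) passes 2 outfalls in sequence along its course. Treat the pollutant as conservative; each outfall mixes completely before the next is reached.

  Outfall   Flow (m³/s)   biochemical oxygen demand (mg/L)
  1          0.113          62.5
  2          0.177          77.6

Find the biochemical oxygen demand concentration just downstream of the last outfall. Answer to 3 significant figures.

Below outfall 1: Q → 1.303 m³/s, C = (1.190·1.900 + 0.1130·62.50)/1.303 = 7.155 mg/L.
Below outfall 2: Q → 1.480 m³/s, C = (1.303·7.155 + 0.1770·77.60)/1.480 = 15.58 mg/L.

15.6 mg/L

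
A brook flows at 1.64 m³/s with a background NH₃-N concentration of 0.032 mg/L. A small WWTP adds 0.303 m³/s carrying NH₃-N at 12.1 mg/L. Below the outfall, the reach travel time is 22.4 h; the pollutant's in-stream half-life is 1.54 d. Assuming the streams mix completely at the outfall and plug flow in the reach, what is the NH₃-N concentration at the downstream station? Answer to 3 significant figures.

1.26 mg/L

Conservation of mass: C = (1.640·0.03200 + 0.3030·12.10) / 1.943 = 3.719/1.943 = 1.914 mg/L.
Half-life 1.54 d → k = ln 2 / 1.54 = 0.4501 d⁻¹.
First-order decay: C = 1.914·exp(−k·t) = 1.914·0.6570 = 1.257 mg/L.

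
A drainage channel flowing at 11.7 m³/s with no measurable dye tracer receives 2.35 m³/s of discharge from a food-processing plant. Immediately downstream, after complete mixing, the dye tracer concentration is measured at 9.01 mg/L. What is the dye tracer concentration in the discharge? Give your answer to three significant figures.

Mass balance: 11.70·0 + 2.350·Cₑ = 14.05·9.010
→ Cₑ = (14.05·9.010 − 11.70·0) / 2.350 = 53.87 mg/L.

53.9 mg/L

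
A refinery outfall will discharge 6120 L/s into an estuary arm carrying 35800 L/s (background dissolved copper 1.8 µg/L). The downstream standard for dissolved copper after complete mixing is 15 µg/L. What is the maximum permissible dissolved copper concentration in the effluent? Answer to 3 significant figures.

At the limit, (Qr·Cr + Qe·Cₑ)/(Qr + Qe) = 15:
Cₑ = (41920·15 − 35800·1.800) / 6120 = 92.22 µg/L.

92.2 µg/L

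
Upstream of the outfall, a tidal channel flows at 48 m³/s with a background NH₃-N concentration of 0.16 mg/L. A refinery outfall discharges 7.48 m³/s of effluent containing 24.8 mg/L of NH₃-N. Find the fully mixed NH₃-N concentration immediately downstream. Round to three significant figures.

3.48 mg/L

Conservation of mass: C = (48.00·0.1600 + 7.480·24.80) / 55.48 = 193.2/55.48 = 3.482 mg/L.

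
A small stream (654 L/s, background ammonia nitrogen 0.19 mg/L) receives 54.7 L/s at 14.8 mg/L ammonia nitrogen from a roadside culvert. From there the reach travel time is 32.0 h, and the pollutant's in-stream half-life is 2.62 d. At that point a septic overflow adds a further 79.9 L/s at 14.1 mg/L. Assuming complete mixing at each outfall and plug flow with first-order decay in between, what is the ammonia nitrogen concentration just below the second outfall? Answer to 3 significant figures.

2.26 mg/L

Conservation of mass: C = (654.0·0.1900 + 54.70·14.80) / 708.7 = 933.8/708.7 = 1.318 mg/L; combined flow 708.7 L/s.
Half-life 2.62 d → k = ln 2 / 2.62 = 0.2646 d⁻¹.
After decay, C = 1.318 × e^(−kt) = 1.318 × 0.7028 = 0.9260 mg/L.
At the second outfall, C = (708.7·0.9260 + 79.90·14.10) / (708.7 + 79.90) = 2.261 mg/L.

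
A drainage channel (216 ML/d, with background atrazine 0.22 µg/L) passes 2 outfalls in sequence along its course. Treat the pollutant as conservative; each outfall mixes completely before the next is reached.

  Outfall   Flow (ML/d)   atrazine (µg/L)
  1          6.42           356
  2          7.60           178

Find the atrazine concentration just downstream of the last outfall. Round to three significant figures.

After outfall 1: Q = 216.0 + 6.420 = 222.4 ML/d; C = (216.0·0.2200 + 6.420·356.0)/222.4 = 10.49 µg/L.
After outfall 2: Q = 222.4 + 7.600 = 230.0 ML/d; C = (222.4·10.49 + 7.600·178.0)/230.0 = 16.02 µg/L.

16.0 µg/L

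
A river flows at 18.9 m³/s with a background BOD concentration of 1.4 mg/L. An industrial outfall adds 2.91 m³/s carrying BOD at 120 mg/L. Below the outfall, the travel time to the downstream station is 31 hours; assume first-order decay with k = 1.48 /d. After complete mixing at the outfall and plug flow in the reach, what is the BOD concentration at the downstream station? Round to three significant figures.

Flow-weighted average: C = (18.90·1.400 + 2.910·120.0) / 21.81 = 375.7/21.81 = 17.22 mg/L.
Decay over the reach: 17.22·exp(−kt) = 17.22·0.1478 = 2.546 mg/L.

2.55 mg/L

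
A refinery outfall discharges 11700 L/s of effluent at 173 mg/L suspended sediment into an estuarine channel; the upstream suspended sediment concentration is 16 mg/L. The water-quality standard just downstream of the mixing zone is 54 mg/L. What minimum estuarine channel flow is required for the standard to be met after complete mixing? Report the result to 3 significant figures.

Set C_mix = 54: (Q·16.00 + 11700·173.0) / (Q + 11700) = 54
→ Q = 11700·(173.0 − 54)/(54 − 16.00) = 36640 L/s.

36600 L/s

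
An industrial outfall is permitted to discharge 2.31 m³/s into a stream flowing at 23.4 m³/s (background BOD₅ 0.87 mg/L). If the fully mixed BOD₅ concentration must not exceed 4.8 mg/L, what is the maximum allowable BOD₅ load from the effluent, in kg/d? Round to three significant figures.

Mass balance at the limit: 23.40·0.8700 + 2.310·Cₑ = 25.71·4.8 → Cₑ = 44.61 mg/L.
Load = 2.310 m³/s × 44.61 g/m³ × 86 400 s/d = 8904 kg/d.

8900 kg/d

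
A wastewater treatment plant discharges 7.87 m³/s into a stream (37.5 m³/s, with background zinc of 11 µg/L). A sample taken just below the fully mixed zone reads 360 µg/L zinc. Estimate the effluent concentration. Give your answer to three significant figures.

Mass balance: 37.50·11.00 + 7.870·Cₑ = 45.37·360.0
→ Cₑ = (45.37·360.0 − 37.50·11.00) / 7.870 = 2023 µg/L.

2020 µg/L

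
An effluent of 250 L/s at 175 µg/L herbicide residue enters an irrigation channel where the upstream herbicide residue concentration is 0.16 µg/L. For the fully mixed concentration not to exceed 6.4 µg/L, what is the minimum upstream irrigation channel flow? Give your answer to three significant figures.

Set C_mix = 6.4: (Q·0.1600 + 250.0·175.0) / (Q + 250.0) = 6.4
→ Q = 250.0·(175.0 − 6.4)/(6.4 − 0.1600) = 6755 L/s.

6750 L/s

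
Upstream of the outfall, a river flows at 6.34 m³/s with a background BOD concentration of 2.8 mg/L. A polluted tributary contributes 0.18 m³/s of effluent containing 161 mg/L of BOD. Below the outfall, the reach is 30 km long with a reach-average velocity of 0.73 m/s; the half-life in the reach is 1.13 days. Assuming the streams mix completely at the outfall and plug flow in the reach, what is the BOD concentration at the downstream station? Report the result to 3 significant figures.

Mixed concentration C = ΣQC/ΣQ = (6.340·2.800 + 0.1800·161.0) / 6.520 = 46.73/6.520 = 7.167 mg/L.
Travel time t = 30·1000 / 0.73 = 41100 s = 11.42 h.
Half-life 1.13 d → k = ln 2 / 1.13 = 0.6134 d⁻¹.
After decay, C = 7.167 × e^(−kt) = 7.167 × 0.7469 = 5.354 mg/L.

5.35 mg/L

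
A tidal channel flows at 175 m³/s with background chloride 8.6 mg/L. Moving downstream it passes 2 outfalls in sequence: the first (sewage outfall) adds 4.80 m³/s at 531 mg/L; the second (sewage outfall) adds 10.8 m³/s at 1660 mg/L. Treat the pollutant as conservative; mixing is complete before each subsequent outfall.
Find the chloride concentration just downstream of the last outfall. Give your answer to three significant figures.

After outfall 1: Q = 175.0 + 4.800 = 179.8 m³/s; C = (175.0·8.600 + 4.800·531.0)/179.8 = 22.55 mg/L.
After outfall 2: Q = 179.8 + 10.80 = 190.6 m³/s; C = (179.8·22.55 + 10.80·1660)/190.6 = 115.3 mg/L.

115 mg/L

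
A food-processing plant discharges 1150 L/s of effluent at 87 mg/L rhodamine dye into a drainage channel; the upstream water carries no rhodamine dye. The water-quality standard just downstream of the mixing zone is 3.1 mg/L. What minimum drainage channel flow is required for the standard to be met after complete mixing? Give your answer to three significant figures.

Set C_mix = 3.1: (Q·0 + 1150·87.00) / (Q + 1150) = 3.1
→ Q = 1150·(87.00 − 3.1)/(3.1 − 0) = 31120 L/s.

31100 L/s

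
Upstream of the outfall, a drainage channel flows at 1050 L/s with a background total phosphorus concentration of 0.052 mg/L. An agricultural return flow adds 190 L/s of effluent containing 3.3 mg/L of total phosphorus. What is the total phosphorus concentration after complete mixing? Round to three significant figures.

0.550 mg/L

After mixing, C = (1050·0.05200 + 190.0·3.300) / 1240 = 681.6/1240 = 0.5497 mg/L.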